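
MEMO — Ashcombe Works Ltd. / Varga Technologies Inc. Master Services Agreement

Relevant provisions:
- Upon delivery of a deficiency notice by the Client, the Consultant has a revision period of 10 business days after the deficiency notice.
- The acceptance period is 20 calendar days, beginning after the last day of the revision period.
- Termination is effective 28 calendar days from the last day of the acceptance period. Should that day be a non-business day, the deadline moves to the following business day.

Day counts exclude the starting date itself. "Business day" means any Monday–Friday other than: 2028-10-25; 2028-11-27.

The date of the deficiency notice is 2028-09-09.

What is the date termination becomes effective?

2028-11-09

The last day of the revision period: counting 10 business days from Saturday, 2028-09-09 (Sep 11, Sep 12, Sep 13, Sep 14, Sep 15, Sep 18, Sep 19, Sep 20, Sep 21, Sep 22, skipping weekends) reaches Friday, 2028-09-22.
The last day of the acceptance period: 20 calendar days after 2028-09-22 is 2028-10-12.
Adding 28 calendar days to 2028-10-12 gives 2028-11-09, which is the date termination becomes effective. 2028-11-09 is a Thursday and is not a listed holiday, so no roll-forward applies.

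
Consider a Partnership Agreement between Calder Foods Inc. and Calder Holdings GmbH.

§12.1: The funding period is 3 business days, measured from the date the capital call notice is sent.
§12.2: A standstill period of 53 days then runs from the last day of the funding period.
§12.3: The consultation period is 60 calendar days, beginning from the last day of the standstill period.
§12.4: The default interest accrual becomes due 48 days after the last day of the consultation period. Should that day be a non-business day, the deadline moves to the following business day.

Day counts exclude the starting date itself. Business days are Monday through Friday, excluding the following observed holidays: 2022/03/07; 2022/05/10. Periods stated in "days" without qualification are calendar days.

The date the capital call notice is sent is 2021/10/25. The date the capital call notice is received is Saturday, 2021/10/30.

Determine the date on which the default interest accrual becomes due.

2022/04/07

The last day of the funding period: 3 business days after Monday, 2021/10/25, skipping weekends — Oct 26, Oct 27, Oct 28 — lands on Thursday, 2021/10/28.
The last day of the standstill period: 53 calendar days after 2021/10/28 is 2021/12/20.
The last day of the consultation period: 2021/12/20 + 60 days = 2022/02/18.
The date on which the default interest accrual becomes due: 2022/02/18 + 48 days = 2022/04/07. 2022/04/07 is a Thursday and is not a listed holiday, so no roll-forward applies.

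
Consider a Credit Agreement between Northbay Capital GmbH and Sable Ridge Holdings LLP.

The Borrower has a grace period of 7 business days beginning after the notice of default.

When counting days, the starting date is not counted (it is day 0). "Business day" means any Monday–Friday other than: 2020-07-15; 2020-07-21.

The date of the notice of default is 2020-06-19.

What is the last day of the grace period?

The last day of the grace period: 7 business days after Friday, 2020-06-19, skipping weekends — Jun 22, Jun 23, Jun 24, Jun 25, Jun 26, Jun 29, Jun 30 — lands on Tuesday, 2020-06-30.

2020-06-30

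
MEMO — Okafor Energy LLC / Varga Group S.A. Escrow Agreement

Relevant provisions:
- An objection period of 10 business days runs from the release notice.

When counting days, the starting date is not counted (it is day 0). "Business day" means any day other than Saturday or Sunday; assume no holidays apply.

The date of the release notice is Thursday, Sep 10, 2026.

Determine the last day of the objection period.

Sep 24, 2026

From Thursday, Sep 10, 2026, 10 business days (Sep 11, Sep 14, Sep 15, Sep 16, Sep 17, Sep 18, Sep 21, Sep 22, Sep 23, Sep 24, skipping weekends) brings us to Thursday, Sep 24, 2026, which is the last day of the objection period.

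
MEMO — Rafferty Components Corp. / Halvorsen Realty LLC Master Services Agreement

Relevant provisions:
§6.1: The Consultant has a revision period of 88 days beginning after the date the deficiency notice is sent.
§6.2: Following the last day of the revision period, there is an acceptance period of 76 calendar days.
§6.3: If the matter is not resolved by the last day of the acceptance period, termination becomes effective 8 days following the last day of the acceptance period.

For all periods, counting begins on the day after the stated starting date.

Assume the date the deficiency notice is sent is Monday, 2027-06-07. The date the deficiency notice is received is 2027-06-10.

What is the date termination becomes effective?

2027-11-26

Adding 88 calendar days to 2027-06-07 gives 2027-09-03, which is the last day of the revision period.
The last day of the acceptance period: 76 calendar days after 2027-09-03 is 2027-11-18.
The date termination becomes effective: 2027-11-18 + 8 days = 2027-11-26.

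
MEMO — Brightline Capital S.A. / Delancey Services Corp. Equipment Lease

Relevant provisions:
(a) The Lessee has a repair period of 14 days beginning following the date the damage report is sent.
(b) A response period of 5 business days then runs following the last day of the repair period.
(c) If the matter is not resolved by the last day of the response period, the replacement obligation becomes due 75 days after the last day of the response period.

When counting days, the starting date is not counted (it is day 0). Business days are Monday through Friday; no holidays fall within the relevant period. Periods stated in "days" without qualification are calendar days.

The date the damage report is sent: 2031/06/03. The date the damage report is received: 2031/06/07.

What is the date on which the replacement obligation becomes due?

Adding 14 calendar days to 2031/06/03 gives 2031/06/17, which is the last day of the repair period.
The last day of the response period: 5 business days after Tuesday, 2031/06/17, skipping weekends — Jun 18, Jun 19, Jun 20, Jun 23, Jun 24 — lands on Tuesday, 2031/06/24.
Adding 75 calendar days to 2031/06/24 gives 2031/09/07, which is the date on which the replacement obligation becomes due.

2031/09/07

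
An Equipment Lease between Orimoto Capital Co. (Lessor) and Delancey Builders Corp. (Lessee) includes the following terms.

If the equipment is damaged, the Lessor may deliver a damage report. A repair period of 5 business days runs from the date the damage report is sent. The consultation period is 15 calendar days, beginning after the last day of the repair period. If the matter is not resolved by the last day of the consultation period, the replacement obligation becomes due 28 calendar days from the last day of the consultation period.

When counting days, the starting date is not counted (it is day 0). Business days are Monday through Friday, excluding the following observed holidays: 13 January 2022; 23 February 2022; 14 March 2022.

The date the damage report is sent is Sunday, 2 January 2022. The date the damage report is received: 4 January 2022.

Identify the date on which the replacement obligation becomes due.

The last day of the repair period: 5 business days after Sunday, 2 January 2022, skipping weekends — Jan 3, Jan 4, Jan 5, Jan 6, Jan 7 — lands on Friday, 7 January 2022.
The last day of the consultation period: 15 calendar days after 7 January 2022 is 22 January 2022.
The date on which the replacement obligation becomes due: 22 January 2022 + 28 days = 19 February 2022.

19 February 2022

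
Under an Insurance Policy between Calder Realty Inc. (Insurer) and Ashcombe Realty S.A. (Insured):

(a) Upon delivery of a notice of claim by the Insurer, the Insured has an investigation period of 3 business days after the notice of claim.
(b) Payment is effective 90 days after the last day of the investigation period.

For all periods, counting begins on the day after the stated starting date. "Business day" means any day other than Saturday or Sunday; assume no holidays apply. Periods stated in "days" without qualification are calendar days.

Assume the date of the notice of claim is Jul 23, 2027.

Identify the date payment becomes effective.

From Friday, Jul 23, 2027, 3 business days (Jul 26, Jul 27, Jul 28, skipping weekends) brings us to Wednesday, Jul 28, 2027, which is the last day of the investigation period.
Adding 90 calendar days to Jul 28, 2027 gives Oct 26, 2027, which is the date payment becomes effective.

Oct 26, 2027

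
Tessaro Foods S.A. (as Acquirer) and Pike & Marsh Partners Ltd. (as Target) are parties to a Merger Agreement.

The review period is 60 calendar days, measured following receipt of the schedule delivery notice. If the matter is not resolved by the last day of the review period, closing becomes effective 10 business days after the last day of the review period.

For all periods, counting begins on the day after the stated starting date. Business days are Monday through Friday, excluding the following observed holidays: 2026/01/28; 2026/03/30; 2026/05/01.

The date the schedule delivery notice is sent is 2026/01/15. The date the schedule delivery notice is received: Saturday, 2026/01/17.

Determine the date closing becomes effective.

2026/04/02

The last day of the review period: 60 calendar days after 2026/01/17 is 2026/03/18.
From Wednesday, 2026/03/18, 10 business days (Mar 19, Mar 20, Mar 23, Mar 24, Mar 25, Mar 26, Mar 27, Mar 31, Apr 1, Apr 2, skipping weekends and the listed holiday on Mar 30) brings us to Thursday, 2026/04/02, which is the date closing becomes effective.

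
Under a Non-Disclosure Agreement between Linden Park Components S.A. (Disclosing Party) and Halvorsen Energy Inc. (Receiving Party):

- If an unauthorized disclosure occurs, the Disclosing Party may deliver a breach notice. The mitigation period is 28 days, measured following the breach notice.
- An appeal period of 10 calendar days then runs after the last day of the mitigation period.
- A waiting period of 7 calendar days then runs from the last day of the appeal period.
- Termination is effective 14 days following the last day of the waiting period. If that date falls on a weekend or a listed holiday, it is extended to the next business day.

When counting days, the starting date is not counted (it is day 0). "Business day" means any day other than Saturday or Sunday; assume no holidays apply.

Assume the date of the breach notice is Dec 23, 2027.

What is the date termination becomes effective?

Feb 21, 2028

The last day of the mitigation period: Dec 23, 2027 + 28 days = Jan 20, 2028.
Adding 10 calendar days to Jan 20, 2028 gives Jan 30, 2028, which is the last day of the appeal period.
The last day of the waiting period: Jan 30, 2028 + 7 days = Feb 6, 2028.
The date termination becomes effective: Feb 6, 2028 + 14 days = Feb 20, 2028. That falls on a Sunday, so it rolls to the next business day, Monday, Feb 21, 2028.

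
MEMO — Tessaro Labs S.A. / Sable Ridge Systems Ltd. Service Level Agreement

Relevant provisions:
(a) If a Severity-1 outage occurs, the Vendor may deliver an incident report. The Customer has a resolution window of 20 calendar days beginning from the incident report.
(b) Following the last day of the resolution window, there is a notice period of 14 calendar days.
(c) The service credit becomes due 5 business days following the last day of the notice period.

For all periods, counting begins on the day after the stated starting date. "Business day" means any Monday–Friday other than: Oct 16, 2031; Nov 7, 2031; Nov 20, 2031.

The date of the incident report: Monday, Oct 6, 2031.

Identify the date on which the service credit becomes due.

Nov 14, 2031

The last day of the resolution window: Oct 6, 2031 + 20 days = Oct 26, 2031.
The last day of the notice period: 14 calendar days after Oct 26, 2031 is Nov 9, 2031.
The date on which the service credit becomes due: 5 business days after Sunday, Nov 9, 2031, skipping weekends — Nov 10, Nov 11, Nov 12, Nov 13, Nov 14 — lands on Friday, Nov 14, 2031.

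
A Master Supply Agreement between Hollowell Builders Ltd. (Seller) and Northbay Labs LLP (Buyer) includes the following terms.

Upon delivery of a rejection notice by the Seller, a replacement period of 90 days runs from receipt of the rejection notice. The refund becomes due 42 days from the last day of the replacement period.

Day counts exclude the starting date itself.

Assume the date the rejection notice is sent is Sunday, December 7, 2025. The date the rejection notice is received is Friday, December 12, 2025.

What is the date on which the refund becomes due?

April 23, 2026

The last day of the replacement period: 90 calendar days after December 12, 2025 is March 12, 2026.
Adding 42 calendar days to March 12, 2026 gives April 23, 2026, which is the date on which the refund becomes due.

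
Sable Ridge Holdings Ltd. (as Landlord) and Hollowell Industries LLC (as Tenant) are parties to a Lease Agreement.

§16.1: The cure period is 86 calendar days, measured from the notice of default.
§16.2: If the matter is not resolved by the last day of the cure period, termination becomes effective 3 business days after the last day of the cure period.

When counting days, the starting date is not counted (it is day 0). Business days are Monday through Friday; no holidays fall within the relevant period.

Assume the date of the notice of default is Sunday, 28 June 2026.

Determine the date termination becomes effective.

The last day of the cure period: 28 June 2026 + 86 days = 22 September 2026.
The date termination becomes effective: 3 business days after Tuesday, 22 September 2026, skipping weekends — Sep 23, Sep 24, Sep 25 — lands on Friday, 25 September 2026.

25 September 2026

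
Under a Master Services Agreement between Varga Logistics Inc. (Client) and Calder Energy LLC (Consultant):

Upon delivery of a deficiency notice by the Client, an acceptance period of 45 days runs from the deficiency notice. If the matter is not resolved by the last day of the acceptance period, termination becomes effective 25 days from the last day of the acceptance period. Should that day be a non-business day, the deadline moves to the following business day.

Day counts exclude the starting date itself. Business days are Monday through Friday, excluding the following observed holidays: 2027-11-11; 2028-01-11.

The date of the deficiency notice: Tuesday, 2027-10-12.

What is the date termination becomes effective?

2027-12-21

The last day of the acceptance period: 45 calendar days after 2027-10-12 is 2027-11-26.
Adding 25 calendar days to 2027-11-26 gives 2027-12-21, which is the date termination becomes effective. 2027-12-21 is a Tuesday and is not a listed holiday, so no roll-forward applies.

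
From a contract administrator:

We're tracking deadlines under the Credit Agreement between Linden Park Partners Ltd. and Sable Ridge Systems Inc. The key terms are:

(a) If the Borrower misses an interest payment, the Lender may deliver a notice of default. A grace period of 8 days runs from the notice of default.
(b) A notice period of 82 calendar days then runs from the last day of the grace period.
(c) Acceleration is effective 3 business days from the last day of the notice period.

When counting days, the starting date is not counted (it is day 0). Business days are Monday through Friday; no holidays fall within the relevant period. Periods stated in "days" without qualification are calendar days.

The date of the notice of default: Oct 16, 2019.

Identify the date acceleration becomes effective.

Jan 17, 2020

The last day of the grace period: Oct 16, 2019 + 8 days = Oct 24, 2019.
Adding 82 calendar days to Oct 24, 2019 gives Jan 14, 2020, which is the last day of the notice period.
The date acceleration becomes effective: counting 3 business days from Tuesday, Jan 14, 2020 (Jan 15, Jan 16, Jan 17, skipping weekends) reaches Friday, Jan 17, 2020.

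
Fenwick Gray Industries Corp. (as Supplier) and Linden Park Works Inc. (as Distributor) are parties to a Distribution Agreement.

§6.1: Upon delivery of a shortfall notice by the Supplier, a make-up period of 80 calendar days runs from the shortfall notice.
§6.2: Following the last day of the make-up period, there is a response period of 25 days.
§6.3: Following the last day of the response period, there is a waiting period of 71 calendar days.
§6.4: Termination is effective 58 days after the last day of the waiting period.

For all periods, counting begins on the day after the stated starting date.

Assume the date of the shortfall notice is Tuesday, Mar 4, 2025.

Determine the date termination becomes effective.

Oct 24, 2025

The last day of the make-up period: 80 calendar days after Mar 4, 2025 is May 23, 2025.
The last day of the response period: 25 calendar days after May 23, 2025 is Jun 17, 2025.
The last day of the waiting period: Jun 17, 2025 + 71 days = Aug 27, 2025.
The date termination becomes effective: 58 calendar days after Aug 27, 2025 is Oct 24, 2025.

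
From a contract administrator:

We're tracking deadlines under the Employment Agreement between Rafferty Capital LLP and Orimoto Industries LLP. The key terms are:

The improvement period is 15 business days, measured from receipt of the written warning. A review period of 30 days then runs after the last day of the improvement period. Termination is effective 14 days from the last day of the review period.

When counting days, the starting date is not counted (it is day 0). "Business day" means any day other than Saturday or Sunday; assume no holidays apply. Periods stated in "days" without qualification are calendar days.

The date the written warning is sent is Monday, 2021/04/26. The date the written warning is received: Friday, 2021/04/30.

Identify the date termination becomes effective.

2021/07/04

The last day of the improvement period: counting 15 business days from Friday, 2021/04/30 (May 3, May 4, May 5, May 6, …, May 19, May 20, May 21, skipping weekends) reaches Friday, 2021/05/21.
The last day of the review period: 30 calendar days after 2021/05/21 is 2021/06/20.
The date termination becomes effective: 2021/06/20 + 14 days = 2021/07/04.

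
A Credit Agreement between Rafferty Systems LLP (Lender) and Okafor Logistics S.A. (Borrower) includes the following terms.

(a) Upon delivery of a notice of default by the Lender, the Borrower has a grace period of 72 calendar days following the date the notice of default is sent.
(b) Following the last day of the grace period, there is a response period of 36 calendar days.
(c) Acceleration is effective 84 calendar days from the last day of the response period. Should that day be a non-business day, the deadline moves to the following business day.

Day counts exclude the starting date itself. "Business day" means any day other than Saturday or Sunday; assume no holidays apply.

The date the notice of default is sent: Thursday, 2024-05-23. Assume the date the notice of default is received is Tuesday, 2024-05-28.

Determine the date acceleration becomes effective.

2024-12-02

Adding 72 calendar days to 2024-05-23 gives 2024-08-03, which is the last day of the grace period.
Adding 36 calendar days to 2024-08-03 gives 2024-09-08, which is the last day of the response period.
The date acceleration becomes effective: 84 calendar days after 2024-09-08 is 2024-12-01. That falls on a Sunday, so it rolls to the next business day, Monday, 2024-12-02.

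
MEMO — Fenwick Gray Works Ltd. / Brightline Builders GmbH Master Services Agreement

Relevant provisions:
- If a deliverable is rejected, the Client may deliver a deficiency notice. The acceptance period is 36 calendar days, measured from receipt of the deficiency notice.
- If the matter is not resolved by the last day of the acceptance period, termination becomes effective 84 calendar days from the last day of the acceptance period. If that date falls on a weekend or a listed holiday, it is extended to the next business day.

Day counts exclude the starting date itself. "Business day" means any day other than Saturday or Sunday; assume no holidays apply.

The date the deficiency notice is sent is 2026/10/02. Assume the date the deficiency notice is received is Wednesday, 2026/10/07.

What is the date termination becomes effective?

The last day of the acceptance period: 2026/10/07 + 36 days = 2026/11/12.
The date termination becomes effective: 2026/11/12 + 84 days = 2027/02/04. 2027/02/04 is a Thursday, so no roll-forward applies.

2027/02/04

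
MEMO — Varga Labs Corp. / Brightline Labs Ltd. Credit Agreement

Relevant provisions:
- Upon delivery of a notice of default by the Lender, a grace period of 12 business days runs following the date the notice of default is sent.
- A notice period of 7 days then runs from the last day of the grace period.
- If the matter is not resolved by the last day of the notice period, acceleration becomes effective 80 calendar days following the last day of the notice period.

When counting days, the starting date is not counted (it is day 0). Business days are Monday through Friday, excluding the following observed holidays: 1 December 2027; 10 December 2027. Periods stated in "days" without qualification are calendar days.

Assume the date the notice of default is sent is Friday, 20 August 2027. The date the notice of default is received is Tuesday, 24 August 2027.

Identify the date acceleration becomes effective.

The last day of the grace period: counting 12 business days from Friday, 20 August 2027 (Aug 23, Aug 24, Aug 25, Aug 26, …, Sep 3, Sep 6, Sep 7, skipping weekends) reaches Tuesday, 7 September 2027.
The last day of the notice period: 7 September 2027 + 7 days = 14 September 2027.
Adding 80 calendar days to 14 September 2027 gives 3 December 2027, which is the date acceleration becomes effective.

3 December 2027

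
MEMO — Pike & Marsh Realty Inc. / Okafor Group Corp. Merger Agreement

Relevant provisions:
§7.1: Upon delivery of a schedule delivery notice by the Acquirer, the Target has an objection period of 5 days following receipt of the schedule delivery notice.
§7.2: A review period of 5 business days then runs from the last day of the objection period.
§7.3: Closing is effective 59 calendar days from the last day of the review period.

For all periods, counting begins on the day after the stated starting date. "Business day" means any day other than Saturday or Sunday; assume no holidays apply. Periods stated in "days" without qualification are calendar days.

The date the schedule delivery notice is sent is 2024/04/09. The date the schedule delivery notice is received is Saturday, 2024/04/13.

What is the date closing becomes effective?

The last day of the objection period: 5 calendar days after 2024/04/13 is 2024/04/18.
From Thursday, 2024/04/18, 5 business days (Apr 19, Apr 22, Apr 23, Apr 24, Apr 25, skipping weekends) brings us to Thursday, 2024/04/25, which is the last day of the review period.
The date closing becomes effective: 59 calendar days after 2024/04/25 is 2024/06/23.

2024/06/23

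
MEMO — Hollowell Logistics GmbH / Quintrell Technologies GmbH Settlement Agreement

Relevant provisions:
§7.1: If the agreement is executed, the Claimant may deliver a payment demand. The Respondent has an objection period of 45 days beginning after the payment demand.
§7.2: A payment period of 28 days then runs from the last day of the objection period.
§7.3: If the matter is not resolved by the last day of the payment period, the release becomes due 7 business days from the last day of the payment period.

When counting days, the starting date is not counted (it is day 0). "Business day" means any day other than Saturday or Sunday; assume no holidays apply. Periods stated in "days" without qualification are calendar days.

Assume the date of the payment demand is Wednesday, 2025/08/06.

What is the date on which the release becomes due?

Adding 45 calendar days to 2025/08/06 gives 2025/09/20, which is the last day of the objection period.
The last day of the payment period: 28 calendar days after 2025/09/20 is 2025/10/18.
The date on which the release becomes due: 7 business days after Saturday, 2025/10/18, skipping weekends — Oct 20, Oct 21, Oct 22, Oct 23, Oct 24, Oct 27, Oct 28 — lands on Tuesday, 2025/10/28.

2025/10/28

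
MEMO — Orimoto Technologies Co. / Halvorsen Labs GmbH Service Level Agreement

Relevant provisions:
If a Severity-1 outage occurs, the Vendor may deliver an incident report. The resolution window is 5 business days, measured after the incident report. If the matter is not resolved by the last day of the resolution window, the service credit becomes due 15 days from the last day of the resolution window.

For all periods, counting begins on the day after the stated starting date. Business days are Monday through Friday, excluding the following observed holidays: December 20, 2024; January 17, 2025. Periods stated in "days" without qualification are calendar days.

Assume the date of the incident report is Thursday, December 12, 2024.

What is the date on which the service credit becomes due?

January 3, 2025

From Thursday, December 12, 2024, 5 business days (Dec 13, Dec 16, Dec 17, Dec 18, Dec 19, skipping weekends) brings us to Thursday, December 19, 2024, which is the last day of the resolution window.
The date on which the service credit becomes due: 15 calendar days after December 19, 2024 is January 3, 2025.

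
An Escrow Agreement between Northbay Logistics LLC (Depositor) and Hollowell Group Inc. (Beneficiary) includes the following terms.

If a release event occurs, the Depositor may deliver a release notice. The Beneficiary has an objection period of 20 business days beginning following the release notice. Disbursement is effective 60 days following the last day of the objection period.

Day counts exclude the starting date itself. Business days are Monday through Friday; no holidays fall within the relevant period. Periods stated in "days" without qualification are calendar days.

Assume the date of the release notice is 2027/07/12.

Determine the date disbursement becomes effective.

2027/10/08

The last day of the objection period: counting 20 business days from Monday, 2027/07/12 (Jul 13, Jul 14, Jul 15, Jul 16, …, Aug 5, Aug 6, Aug 9, skipping weekends) reaches Monday, 2027/08/09.
The date disbursement becomes effective: 60 calendar days after 2027/08/09 is 2027/10/08.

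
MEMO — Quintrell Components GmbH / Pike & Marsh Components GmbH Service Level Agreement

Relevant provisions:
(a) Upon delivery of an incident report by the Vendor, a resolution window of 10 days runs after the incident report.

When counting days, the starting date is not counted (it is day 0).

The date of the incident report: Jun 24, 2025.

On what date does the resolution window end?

Jul 4, 2025

The last day of the resolution window: Jun 24, 2025 + 10 days = Jul 4, 2025.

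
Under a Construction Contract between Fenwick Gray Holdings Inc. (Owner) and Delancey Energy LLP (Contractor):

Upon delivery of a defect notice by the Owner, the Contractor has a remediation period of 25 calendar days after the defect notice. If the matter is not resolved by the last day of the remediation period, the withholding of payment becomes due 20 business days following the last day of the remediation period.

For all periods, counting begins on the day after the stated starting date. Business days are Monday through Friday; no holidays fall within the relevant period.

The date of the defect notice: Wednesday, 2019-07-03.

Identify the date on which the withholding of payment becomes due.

The last day of the remediation period: 2019-07-03 + 25 days = 2019-07-28.
From Sunday, 2019-07-28, 20 business days (Jul 29, Jul 30, Jul 31, Aug 1, …, Aug 21, Aug 22, Aug 23, skipping weekends) brings us to Friday, 2019-08-23, which is the date on which the withholding of payment becomes due.

2019-08-23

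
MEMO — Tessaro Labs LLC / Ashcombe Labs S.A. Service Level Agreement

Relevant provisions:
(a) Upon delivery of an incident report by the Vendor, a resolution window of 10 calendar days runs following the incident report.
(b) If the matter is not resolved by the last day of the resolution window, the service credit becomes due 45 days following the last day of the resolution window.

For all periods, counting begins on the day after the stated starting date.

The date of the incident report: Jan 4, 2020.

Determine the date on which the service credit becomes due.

Adding 10 calendar days to Jan 4, 2020 gives Jan 14, 2020, which is the last day of the resolution window.
Adding 45 calendar days to Jan 14, 2020 gives Feb 28, 2020, which is the date on which the service credit becomes due.

Feb 28, 2020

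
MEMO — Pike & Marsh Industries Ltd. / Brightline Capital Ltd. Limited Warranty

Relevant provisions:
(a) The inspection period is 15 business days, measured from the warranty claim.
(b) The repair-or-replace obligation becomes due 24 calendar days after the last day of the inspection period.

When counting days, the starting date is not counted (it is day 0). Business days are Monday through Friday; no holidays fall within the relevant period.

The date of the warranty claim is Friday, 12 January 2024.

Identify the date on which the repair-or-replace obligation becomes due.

26 February 2024

From Friday, 12 January 2024, 15 business days (Jan 15, Jan 16, Jan 17, Jan 18, …, Jan 31, Feb 1, Feb 2, skipping weekends) brings us to Friday, 2 February 2024, which is the last day of the inspection period.
Adding 24 calendar days to 2 February 2024 gives 26 February 2024, which is the date on which the repair-or-replace obligation becomes due.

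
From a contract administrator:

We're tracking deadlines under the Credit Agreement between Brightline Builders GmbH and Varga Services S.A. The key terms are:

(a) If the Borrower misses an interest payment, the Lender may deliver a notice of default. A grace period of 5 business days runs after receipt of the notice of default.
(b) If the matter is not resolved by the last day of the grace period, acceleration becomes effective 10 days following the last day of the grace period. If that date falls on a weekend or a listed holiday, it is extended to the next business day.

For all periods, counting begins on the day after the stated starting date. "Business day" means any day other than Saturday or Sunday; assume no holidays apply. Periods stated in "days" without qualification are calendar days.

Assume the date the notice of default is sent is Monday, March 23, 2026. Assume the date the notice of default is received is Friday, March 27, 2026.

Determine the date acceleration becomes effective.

April 13, 2026

The last day of the grace period: counting 5 business days from Friday, March 27, 2026 (Mar 30, Mar 31, Apr 1, Apr 2, Apr 3, skipping weekends) reaches Friday, April 3, 2026.
The date acceleration becomes effective: 10 calendar days after April 3, 2026 is April 13, 2026. April 13, 2026 is a Monday, so no roll-forward applies.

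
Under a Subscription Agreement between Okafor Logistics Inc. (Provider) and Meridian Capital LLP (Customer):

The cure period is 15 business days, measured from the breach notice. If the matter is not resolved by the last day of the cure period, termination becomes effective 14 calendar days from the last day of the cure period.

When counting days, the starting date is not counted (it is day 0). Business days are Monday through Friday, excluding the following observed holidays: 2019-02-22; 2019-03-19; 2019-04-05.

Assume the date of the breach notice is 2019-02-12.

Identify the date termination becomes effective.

The last day of the cure period: 15 business days after Tuesday, 2019-02-12, skipping weekends and the listed holiday on Feb 22 — Feb 13, Feb 14, Feb 15, Feb 18, …, Mar 4, Mar 5, Mar 6 — lands on Wednesday, 2019-03-06.
Adding 14 calendar days to 2019-03-06 gives 2019-03-20, which is the date termination becomes effective.

2019-03-20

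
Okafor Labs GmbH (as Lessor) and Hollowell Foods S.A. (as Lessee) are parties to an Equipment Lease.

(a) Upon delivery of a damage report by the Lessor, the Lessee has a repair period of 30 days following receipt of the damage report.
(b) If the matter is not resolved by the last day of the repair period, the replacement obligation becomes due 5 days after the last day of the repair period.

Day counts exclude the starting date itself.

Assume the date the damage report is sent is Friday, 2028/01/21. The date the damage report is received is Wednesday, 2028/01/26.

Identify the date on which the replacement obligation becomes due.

The last day of the repair period: 30 calendar days after 2028/01/26 is 2028/02/25.
The date on which the replacement obligation becomes due: 5 calendar days after 2028/02/25 is 2028/03/01.

2028/03/01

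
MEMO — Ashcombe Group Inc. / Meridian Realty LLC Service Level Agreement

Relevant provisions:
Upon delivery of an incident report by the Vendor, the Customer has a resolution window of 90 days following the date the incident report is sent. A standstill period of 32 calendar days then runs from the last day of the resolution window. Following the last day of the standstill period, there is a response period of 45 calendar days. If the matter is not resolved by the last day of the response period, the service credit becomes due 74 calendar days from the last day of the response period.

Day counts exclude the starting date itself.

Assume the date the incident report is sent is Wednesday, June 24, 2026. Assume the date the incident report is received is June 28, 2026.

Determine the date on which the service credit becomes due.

February 20, 2027

The last day of the resolution window: June 24, 2026 + 90 days = September 22, 2026.
The last day of the standstill period: 32 calendar days after September 22, 2026 is October 24, 2026.
The last day of the response period: October 24, 2026 + 45 days = December 8, 2026.
The date on which the service credit becomes due: December 8, 2026 + 74 days = February 20, 2027.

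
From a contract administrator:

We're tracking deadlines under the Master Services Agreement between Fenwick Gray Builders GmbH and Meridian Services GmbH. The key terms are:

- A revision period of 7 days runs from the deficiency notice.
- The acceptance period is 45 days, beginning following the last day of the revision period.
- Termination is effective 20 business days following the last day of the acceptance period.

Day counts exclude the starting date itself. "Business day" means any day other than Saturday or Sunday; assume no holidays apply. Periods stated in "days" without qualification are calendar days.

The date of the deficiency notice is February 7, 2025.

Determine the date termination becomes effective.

April 28, 2025

Adding 7 calendar days to February 7, 2025 gives February 14, 2025, which is the last day of the revision period.
Adding 45 calendar days to February 14, 2025 gives March 31, 2025, which is the last day of the acceptance period.
From Monday, March 31, 2025, 20 business days (Apr 1, Apr 2, Apr 3, Apr 4, …, Apr 24, Apr 25, Apr 28, skipping weekends) brings us to Monday, April 28, 2025, which is the date termination becomes effective.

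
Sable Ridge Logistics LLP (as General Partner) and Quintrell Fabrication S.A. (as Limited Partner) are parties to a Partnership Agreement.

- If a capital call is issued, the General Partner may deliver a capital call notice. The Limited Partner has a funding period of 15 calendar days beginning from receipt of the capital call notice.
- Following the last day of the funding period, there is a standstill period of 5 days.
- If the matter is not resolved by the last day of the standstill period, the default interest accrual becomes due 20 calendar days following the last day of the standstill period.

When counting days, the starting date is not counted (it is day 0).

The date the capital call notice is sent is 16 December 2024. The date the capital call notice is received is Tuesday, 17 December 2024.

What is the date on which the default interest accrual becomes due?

26 January 2025

The last day of the funding period: 15 calendar days after 17 December 2024 is 1 January 2025.
The last day of the standstill period: 1 January 2025 + 5 days = 6 January 2025.
The date on which the default interest accrual becomes due: 20 calendar days after 6 January 2025 is 26 January 2025.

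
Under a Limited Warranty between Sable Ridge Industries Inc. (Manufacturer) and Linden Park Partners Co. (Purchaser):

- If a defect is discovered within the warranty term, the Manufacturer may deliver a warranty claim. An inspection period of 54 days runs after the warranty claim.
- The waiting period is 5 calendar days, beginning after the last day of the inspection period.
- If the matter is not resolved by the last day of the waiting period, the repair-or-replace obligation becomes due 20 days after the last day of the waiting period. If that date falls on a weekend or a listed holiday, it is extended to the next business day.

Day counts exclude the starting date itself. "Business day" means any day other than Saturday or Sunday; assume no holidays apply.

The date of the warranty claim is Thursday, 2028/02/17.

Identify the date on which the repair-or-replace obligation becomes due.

The last day of the inspection period: 2028/02/17 + 54 days = 2028/04/11.
The last day of the waiting period: 5 calendar days after 2028/04/11 is 2028/04/16.
The date on which the repair-or-replace obligation becomes due: 2028/04/16 + 20 days = 2028/05/06. That falls on a Saturday, so it rolls to the next business day, Monday, 2028/05/08.

2028/05/08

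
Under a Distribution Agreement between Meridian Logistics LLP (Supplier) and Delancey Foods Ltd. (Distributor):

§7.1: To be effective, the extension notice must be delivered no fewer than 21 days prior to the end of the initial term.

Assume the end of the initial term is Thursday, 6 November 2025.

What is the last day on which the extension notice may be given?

6 November 2025 minus 21 days is 16 October 2025.

16 October 2025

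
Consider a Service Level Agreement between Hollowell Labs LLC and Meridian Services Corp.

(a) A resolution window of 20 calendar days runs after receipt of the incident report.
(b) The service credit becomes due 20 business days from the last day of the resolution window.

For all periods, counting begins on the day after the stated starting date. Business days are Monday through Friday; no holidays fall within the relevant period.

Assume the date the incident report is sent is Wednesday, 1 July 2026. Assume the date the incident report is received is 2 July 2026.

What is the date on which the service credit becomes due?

19 August 2026

Adding 20 calendar days to 2 July 2026 gives 22 July 2026, which is the last day of the resolution window.
The date on which the service credit becomes due: 20 business days after Wednesday, 22 July 2026, skipping weekends — Jul 23, Jul 24, Jul 27, Jul 28, …, Aug 17, Aug 18, Aug 19 — lands on Wednesday, 19 August 2026.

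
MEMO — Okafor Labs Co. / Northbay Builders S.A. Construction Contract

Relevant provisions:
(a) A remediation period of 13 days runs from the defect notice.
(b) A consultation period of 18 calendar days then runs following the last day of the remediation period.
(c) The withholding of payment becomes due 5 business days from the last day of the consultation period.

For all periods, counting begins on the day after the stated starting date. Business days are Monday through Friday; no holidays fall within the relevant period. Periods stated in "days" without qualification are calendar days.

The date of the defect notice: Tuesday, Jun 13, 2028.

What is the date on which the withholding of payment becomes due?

The last day of the remediation period: 13 calendar days after Jun 13, 2028 is Jun 26, 2028.
The last day of the consultation period: Jun 26, 2028 + 18 days = Jul 14, 2028.
From Friday, Jul 14, 2028, 5 business days (Jul 17, Jul 18, Jul 19, Jul 20, Jul 21, skipping weekends) brings us to Friday, Jul 21, 2028, which is the date on which the withholding of payment becomes due.

Jul 21, 2028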